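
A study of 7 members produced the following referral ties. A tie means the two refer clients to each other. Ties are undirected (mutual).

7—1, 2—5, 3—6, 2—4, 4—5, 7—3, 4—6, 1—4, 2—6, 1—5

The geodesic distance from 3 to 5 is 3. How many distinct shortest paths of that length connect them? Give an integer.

3

The shortest distance is 3. The length-3 paths are: 3–6–2–5; 3–6–4–5; 3–7–1–5.
That gives 3 distinct shortest paths.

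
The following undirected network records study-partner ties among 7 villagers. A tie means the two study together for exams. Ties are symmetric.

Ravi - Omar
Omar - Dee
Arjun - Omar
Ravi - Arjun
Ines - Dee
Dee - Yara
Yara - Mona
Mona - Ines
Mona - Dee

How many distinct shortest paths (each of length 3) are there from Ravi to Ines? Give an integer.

The shortest distance is 3, and the only length-3 path is Ravi–Omar–Dee–Ines. So there is exactly 1 shortest path.

1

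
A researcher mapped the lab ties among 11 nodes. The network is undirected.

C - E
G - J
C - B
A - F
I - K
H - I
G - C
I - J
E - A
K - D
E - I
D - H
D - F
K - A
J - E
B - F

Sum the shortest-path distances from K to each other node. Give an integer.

Distances from K: A:1, B:3, C:3, D:1, E:2, F:2, G:3, H:2, I:1, J:2.
Sum = 1 + 3 + 3 + 1 + 2 + 2 + 3 + 2 + 1 + 2 = 20.

20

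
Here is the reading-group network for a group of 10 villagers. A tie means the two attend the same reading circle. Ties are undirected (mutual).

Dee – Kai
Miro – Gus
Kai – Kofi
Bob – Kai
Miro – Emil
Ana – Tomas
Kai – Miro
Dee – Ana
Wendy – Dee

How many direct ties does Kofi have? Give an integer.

Kofi is directly tied to Kai. That is 1 neighbor, so the degree of Kofi is 1.

1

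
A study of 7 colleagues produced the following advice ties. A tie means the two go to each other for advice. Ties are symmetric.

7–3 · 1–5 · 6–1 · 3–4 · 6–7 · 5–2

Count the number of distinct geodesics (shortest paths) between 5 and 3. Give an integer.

1

The shortest distance is 4, and the only length-4 path is 5–1–6–7–3. So there is exactly 1 shortest path.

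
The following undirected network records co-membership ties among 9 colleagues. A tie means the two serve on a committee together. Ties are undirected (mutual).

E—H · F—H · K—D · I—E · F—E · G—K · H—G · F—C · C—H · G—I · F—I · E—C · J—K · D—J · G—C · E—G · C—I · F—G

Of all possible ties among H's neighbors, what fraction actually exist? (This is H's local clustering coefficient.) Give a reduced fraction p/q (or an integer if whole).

1

H's neighbors: C, E, F, and G (k = 4).
Possible neighbor pairs: C(4,2) = 6. Edges among them: C–E, C–F, C–G, E–F, E–G, F–G → e = 6.
Clustering(H) = 6/6 = 1.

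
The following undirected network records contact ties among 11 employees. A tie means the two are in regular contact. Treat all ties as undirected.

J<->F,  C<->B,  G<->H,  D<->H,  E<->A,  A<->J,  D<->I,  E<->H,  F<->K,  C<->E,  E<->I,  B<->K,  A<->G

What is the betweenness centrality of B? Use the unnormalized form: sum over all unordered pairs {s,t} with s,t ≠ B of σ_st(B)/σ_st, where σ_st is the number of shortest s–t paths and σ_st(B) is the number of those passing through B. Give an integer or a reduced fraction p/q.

6

Pairs whose geodesics pass through B — F–C: 1; H–K: 1; D–K: 2/2; I–K: 1; E–K: 1; C–K: 1.
All other pairs contribute 0.
Summing the contributions gives betweenness(B) = 6.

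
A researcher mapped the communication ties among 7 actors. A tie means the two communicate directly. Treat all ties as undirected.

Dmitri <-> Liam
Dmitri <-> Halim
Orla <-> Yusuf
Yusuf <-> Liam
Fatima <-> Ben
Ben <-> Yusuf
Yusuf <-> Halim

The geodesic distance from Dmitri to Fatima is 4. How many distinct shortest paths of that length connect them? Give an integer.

2

The shortest distance is 4. The length-4 paths are: Dmitri–Liam–Yusuf–Ben–Fatima; Dmitri–Halim–Yusuf–Ben–Fatima.
That gives 2 distinct shortest paths.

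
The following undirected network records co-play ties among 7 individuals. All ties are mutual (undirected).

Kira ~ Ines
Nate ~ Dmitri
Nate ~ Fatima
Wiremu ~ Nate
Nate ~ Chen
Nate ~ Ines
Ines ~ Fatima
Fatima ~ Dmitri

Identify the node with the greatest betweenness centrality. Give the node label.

Nate

Unnormalized betweenness of each node: Chen:0, Dmitri:0, Fatima:1, Ines:5, Kira:0, Nate:10, Wiremu:0.
Nate has the largest value, 10, making it the main broker — the node through which the most shortest paths run.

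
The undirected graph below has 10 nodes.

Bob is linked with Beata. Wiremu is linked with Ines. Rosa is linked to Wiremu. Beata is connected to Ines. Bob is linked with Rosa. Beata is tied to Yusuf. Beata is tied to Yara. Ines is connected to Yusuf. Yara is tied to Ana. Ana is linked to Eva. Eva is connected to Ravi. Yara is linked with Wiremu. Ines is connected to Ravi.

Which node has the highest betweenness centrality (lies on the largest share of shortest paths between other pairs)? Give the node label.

Unnormalized betweenness of each node: Ana:10/3, Beata:29/3, Bob:3/2, Eva:5/3, Ines:32/3, Ravi:13/3, Rosa:1, Wiremu:20/3, Yara:49/6, Yusuf:0.
Ines has the largest value, 32/3, making it the main broker — the node through which the most shortest paths run.

Ines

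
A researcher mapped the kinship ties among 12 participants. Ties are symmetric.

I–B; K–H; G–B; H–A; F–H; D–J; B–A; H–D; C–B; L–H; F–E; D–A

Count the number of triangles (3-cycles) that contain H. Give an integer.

H's neighbors: A, D, F, K, and L.
Neighbor pairs that are themselves tied: H–A–D. Each forms one triangle with H, for 1 in total.

1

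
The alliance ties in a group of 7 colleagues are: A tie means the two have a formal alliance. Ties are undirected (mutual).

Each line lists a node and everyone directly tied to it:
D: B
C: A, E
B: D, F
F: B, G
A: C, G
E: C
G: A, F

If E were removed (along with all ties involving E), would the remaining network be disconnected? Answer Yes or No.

Even without E, every remaining node can still reach every other (the residual graph is connected), so E is not a cut vertex.

No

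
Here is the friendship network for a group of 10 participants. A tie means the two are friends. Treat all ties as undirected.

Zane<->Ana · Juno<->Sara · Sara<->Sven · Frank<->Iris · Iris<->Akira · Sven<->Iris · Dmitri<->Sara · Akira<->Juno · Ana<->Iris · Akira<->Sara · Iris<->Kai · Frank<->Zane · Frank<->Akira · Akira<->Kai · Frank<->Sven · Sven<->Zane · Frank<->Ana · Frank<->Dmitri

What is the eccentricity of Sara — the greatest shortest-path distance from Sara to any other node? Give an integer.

3

Distances from Sara: Akira:1, Ana:3, Dmitri:1, Frank:2, Iris:2, Juno:1, Kai:2, Sven:1, Zane:2.
The largest is 3 (to Ana), so the eccentricity of Sara is 3.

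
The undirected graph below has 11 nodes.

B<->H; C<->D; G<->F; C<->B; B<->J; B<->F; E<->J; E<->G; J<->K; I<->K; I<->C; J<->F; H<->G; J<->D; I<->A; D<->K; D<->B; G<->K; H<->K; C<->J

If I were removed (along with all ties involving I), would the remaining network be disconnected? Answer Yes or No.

Yes

Removing I leaves {B, C, D, E, F, G, H, J, and K} with no path to {A}, so the network splits into 2 components. I is a cut vertex.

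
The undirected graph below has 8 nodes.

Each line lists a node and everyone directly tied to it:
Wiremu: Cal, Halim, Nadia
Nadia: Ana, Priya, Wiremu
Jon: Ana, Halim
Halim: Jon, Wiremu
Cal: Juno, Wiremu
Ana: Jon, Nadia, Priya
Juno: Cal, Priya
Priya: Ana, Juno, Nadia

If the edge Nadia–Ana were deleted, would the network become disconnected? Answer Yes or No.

No

Even without that edge, Nadia still reaches Ana via Nadia – Priya – Ana, so the network stays connected. Not a bridge.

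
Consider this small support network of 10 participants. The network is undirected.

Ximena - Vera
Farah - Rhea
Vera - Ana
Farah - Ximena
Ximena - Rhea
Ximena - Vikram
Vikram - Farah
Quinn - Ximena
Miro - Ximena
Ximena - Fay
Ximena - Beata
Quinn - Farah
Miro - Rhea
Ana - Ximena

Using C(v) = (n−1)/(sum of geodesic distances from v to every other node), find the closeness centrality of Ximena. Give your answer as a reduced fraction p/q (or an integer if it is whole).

Distances from Ximena: Ana:1, Beata:1, Farah:1, Fay:1, Miro:1, Quinn:1, Rhea:1, Vera:1, Vikram:1. Sum = 9.
n = 10, so closeness = 9/9 = 1.

1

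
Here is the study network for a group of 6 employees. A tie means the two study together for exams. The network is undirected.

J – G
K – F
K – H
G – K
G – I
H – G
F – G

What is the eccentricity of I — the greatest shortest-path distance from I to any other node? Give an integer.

Distances from I: F:2, G:1, H:2, J:2, K:2.
The largest is 2 (to H, K, F, and J), so the eccentricity of I is 2.

2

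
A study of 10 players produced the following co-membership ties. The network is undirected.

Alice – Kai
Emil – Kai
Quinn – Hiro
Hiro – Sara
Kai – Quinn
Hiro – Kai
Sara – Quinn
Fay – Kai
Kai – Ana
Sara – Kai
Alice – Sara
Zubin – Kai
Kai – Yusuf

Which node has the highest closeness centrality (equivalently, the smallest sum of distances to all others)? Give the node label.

Farness (sum of distances to all others) for each node — Alice:16, Ana:17, Emil:17, Fay:17, Hiro:15, Kai:9, Quinn:15, Sara:14, Yusuf:17, Zubin:17.
The smallest farness is 9, for Kai, so Kai has the highest closeness.

Kai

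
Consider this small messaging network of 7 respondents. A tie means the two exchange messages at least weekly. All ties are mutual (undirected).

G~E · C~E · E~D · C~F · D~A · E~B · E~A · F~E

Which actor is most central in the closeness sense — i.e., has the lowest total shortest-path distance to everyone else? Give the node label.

E

Farness (sum of distances to all others) for each node — A:10, B:11, C:10, D:10, E:6, F:10, G:11.
The smallest farness is 6, for E, so E has the highest closeness.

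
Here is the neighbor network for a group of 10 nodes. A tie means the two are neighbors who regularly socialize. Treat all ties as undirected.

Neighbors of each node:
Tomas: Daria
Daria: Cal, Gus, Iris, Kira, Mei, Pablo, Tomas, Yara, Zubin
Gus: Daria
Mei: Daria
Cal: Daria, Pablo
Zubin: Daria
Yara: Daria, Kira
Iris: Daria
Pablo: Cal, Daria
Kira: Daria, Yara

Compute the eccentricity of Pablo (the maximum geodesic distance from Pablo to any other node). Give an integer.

2

Distances from Pablo: Cal:1, Daria:1, Gus:2, Iris:2, Kira:2, Mei:2, Tomas:2, Yara:2, Zubin:2.
The largest is 2 (to Zubin, Kira, Iris, Gus, Mei, Yara, and Tomas), so the eccentricity of Pablo is 2.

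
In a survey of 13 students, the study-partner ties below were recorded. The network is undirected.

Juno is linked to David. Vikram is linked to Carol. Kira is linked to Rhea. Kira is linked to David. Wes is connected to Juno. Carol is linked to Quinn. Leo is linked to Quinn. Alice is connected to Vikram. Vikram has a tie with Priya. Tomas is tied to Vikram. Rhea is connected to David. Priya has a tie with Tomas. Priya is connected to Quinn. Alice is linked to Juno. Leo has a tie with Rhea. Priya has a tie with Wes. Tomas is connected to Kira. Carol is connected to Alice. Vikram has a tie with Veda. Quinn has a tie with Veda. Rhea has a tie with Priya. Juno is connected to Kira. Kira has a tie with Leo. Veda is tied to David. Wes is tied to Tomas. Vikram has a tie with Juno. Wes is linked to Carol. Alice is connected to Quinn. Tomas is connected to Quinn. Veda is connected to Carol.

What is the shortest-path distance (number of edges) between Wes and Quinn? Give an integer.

2

One shortest route is Wes – Priya – Quinn, which uses 2 edges, and Wes and Quinn are not directly tied, so nothing shorter exists. So d(Wes,Quinn) = 2.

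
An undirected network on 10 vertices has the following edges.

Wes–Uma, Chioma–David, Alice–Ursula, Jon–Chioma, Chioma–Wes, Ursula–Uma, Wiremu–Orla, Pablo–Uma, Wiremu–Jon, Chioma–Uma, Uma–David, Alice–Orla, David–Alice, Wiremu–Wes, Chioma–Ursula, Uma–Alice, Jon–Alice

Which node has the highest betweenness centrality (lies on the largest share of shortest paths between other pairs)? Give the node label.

Uma

Unnormalized betweenness of each node: Alice:83/10, Chioma:139/30, David:5/12, Jon:143/60, Orla:9/10, Pablo:0, Uma:223/20, Ursula:5/12, Wes:52/15, Wiremu:7/3.
Uma has the largest value, 223/20, making it the main broker — the node through which the most shortest paths run.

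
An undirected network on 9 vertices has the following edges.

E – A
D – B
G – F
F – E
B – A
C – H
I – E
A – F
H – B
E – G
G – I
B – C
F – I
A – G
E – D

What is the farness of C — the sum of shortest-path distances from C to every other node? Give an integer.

Distances from C: A:2, B:1, D:2, E:3, F:3, G:3, H:1, I:4.
Sum = 2 + 1 + 2 + 3 + 3 + 3 + 1 + 4 = 19.

19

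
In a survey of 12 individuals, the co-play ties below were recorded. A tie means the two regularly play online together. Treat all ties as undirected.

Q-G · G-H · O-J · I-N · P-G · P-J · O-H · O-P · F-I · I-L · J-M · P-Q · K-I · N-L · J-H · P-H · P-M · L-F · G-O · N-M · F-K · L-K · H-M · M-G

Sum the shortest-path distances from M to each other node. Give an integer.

Distances from M: F:3, G:1, H:1, I:2, J:1, K:3, L:2, N:1, O:2, P:1, Q:2.
Sum = 3 + 1 + 1 + 2 + 1 + 3 + 2 + 1 + 2 + 1 + 2 = 19.

19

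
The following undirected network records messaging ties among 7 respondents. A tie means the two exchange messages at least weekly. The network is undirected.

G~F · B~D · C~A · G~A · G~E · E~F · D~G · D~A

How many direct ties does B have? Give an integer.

B is directly tied to D. That is 1 neighbor, so the degree of B is 1.

1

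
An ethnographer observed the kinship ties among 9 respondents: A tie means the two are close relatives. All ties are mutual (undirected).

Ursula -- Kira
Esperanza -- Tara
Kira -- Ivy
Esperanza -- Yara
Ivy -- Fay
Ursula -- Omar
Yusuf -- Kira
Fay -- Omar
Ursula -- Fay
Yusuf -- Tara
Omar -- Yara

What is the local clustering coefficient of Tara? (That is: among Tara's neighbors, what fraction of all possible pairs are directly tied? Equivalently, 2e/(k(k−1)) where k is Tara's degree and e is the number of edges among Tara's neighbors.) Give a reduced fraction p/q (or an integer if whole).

0

Tara's neighbors: Esperanza and Yusuf (k = 2).
Possible neighbor pairs: C(2,2) = 1. Edges among them: none → e = 0.
Clustering(Tara) = 0/1.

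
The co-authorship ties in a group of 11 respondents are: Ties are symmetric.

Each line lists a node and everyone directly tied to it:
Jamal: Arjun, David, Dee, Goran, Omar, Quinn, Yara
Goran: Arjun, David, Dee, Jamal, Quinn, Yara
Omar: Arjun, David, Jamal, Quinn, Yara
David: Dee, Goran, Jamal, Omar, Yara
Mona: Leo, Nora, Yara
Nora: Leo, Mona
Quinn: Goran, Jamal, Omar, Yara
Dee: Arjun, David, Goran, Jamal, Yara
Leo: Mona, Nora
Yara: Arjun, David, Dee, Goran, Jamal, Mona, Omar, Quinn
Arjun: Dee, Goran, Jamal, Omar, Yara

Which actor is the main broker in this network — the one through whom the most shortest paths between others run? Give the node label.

Unnormalized betweenness of each node: Arjun:9/20, David:9/20, Dee:1/5, Goran:31/30, Jamal:89/60, Leo:0, Mona:16, Nora:0, Omar:7/10, Quinn:1/5, Yara:1349/60.
Yara has the largest value, 1349/60, making it the main broker — the node through which the most shortest paths run.

Yara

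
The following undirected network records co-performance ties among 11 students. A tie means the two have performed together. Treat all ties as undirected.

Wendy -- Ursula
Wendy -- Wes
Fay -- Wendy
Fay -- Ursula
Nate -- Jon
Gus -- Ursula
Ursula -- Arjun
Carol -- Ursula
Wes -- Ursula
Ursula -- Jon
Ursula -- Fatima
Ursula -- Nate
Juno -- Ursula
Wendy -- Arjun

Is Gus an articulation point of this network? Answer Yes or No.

Even without Gus, every remaining node can still reach every other (the residual graph is connected), so Gus is not a cut vertex.

No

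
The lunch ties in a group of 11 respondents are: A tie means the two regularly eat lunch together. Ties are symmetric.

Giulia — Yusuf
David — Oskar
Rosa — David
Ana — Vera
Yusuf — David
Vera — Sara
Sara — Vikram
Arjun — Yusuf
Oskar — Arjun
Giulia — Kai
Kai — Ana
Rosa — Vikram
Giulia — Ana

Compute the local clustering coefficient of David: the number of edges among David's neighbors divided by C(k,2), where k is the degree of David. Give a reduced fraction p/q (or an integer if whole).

David's neighbors: Oskar, Rosa, and Yusuf (k = 3).
Possible neighbor pairs: C(3,2) = 3. Edges among them: none → e = 0.
Clustering(David) = 0/3 = 0.

0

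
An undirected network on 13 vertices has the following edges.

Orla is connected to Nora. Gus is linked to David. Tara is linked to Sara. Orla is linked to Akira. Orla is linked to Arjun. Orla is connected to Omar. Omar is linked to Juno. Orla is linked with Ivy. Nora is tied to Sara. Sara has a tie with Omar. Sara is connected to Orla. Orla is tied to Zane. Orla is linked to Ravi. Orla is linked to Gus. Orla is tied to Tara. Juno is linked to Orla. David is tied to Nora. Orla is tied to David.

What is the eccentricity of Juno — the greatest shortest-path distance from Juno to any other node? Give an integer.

Distances from Juno: Akira:2, Arjun:2, David:2, Gus:2, Ivy:2, Nora:2, Omar:1, Orla:1, Ravi:2, Sara:2, Tara:2, Zane:2.
The largest is 2 (to Sara, Tara, Akira, Gus, Zane, Arjun, David, Nora, Ravi, and Ivy), so the eccentricity of Juno is 2.

2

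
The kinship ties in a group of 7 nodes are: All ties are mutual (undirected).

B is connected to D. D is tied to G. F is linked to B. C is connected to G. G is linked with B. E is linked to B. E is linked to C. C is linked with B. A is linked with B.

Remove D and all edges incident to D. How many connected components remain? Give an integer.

D's neighbors (B and G) remain reachable from one another through other ties, so the rest of the network stays in one piece.

1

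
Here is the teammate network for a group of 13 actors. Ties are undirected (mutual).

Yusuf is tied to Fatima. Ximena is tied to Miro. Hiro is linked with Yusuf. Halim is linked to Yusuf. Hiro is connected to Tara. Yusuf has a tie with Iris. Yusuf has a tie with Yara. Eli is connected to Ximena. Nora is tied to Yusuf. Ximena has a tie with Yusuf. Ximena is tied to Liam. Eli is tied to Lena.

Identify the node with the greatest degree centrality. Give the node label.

Yusuf

Degrees — Eli:2, Fatima:1, Halim:1, Hiro:2, Iris:1, Lena:1, Liam:1, Miro:1, Nora:1, Tara:1, Ximena:4, Yara:1, Yusuf:7.
The maximum is 7, attained only by Yusuf.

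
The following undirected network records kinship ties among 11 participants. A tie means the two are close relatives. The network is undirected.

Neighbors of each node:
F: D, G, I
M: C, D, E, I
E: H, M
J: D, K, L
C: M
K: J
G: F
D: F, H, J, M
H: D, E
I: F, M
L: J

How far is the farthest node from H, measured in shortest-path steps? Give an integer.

Distances from H: C:3, D:1, E:1, F:2, G:3, I:3, J:2, K:3, L:3, M:2.
The largest is 3 (to C, I, K, L, and G), so the eccentricity of H is 3.

3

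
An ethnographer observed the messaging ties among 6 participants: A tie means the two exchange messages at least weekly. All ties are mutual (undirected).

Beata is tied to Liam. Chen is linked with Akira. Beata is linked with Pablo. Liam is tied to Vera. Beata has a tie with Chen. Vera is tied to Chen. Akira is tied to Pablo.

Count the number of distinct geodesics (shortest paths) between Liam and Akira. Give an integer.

3

The shortest distance is 3. The length-3 paths are: Liam–Beata–Pablo–Akira; Liam–Beata–Chen–Akira; Liam–Vera–Chen–Akira.
That gives 3 distinct shortest paths.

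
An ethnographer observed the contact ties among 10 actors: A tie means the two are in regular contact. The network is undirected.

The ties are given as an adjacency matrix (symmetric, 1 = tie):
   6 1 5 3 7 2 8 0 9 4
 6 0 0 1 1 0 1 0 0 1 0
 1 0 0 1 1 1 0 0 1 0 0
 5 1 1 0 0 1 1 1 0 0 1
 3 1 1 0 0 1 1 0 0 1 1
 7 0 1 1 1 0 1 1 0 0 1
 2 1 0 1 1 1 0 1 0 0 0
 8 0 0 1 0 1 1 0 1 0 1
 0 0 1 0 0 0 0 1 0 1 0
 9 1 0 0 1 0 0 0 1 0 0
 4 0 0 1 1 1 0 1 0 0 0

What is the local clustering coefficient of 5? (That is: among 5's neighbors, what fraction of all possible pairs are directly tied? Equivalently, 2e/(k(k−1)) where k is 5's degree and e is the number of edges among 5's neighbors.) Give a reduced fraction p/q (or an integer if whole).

5's neighbors: 1, 2, 4, 6, 7, and 8 (k = 6).
Possible neighbor pairs: C(6,2) = 15. Edges among them: 1–7, 2–6, 2–7, 2–8, 4–7, 4–8, 7–8 → e = 7.
Clustering(5) = 7/15.

7/15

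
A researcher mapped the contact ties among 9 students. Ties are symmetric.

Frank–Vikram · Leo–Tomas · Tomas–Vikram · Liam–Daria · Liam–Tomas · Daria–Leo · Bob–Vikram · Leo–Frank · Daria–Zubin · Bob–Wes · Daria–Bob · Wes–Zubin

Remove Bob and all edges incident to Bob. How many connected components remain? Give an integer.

Bob's neighbors (Daria, Vikram, and Wes) remain reachable from one another through other ties, so the rest of the network stays in one piece.

1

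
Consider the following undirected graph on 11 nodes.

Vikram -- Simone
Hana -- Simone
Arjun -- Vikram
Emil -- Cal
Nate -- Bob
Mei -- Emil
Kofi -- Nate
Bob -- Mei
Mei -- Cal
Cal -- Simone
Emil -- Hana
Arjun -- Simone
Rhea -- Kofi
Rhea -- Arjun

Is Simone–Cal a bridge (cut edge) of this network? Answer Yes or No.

No

Even without that edge, Simone still reaches Cal via Simone – Hana – Emil – Cal, so the network stays connected. Not a bridge.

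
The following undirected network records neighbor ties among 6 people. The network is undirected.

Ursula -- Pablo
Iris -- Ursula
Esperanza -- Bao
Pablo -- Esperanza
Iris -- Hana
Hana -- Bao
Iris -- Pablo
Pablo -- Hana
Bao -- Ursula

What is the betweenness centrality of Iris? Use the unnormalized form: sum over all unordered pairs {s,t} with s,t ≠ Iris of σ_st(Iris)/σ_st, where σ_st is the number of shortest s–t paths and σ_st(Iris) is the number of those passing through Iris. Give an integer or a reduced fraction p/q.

Pairs whose geodesics pass through Iris — Ursula–Hana: 1/3.
All other pairs contribute 0.
Summing the contributions gives betweenness(Iris) = 1/3.

1/3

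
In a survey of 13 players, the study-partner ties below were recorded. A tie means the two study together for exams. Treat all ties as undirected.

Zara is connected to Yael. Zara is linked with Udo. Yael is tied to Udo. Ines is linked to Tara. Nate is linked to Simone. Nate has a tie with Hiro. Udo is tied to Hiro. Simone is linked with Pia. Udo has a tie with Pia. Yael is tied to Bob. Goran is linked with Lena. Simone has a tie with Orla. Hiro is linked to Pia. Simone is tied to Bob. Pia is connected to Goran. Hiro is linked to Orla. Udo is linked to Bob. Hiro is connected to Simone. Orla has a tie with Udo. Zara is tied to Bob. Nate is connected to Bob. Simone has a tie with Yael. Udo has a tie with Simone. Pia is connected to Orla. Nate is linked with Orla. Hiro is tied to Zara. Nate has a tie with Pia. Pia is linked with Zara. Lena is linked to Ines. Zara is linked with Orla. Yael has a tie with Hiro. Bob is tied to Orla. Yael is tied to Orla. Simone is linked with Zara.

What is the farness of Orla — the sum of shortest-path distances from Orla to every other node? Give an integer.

22

Distances from Orla: Bob:1, Goran:2, Hiro:1, Ines:4, Lena:3, Nate:1, Pia:1, Simone:1, Tara:5, Udo:1, Yael:1, Zara:1.
Sum = 1 + 2 + 1 + 4 + 3 + 1 + 1 + 1 + 5 + 1 + 1 + 1 = 22.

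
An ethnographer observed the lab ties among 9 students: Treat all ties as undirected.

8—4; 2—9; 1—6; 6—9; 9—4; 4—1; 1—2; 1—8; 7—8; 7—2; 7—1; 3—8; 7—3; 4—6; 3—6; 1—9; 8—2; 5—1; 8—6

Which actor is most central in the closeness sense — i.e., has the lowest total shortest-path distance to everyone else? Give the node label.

Farness (sum of distances to all others) for each node — 1:9, 2:12, 3:14, 4:12, 5:16, 6:11, 7:12, 8:10, 9:12.
The smallest farness is 9, for 1, so 1 has the highest closeness.

1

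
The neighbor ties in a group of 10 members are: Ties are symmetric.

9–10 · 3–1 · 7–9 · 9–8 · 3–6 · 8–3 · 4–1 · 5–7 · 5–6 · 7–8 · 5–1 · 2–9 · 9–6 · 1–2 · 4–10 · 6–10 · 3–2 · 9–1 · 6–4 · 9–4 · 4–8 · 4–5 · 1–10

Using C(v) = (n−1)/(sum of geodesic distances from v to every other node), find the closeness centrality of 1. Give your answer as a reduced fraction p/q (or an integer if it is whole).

3/4

Distances from 1: 2:1, 3:1, 4:1, 5:1, 6:2, 7:2, 8:2, 9:1, 10:1. Sum = 12.
n = 10, so closeness = 9/12 = 3/4.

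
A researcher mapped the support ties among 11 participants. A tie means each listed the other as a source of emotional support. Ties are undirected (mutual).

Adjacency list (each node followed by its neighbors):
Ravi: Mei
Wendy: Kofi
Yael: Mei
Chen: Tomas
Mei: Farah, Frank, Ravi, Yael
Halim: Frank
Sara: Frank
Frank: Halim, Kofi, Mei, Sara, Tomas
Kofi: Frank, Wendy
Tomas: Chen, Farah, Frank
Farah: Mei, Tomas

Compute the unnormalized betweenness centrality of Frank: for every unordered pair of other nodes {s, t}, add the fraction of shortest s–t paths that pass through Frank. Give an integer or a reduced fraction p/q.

Pairs whose geodesics pass through Frank — Halim–Kofi: 1; Halim–Farah: 2/2; Halim–Sara: 1; Halim–Mei: 1; Halim–Tomas: 1; Halim–Ravi: 1; Halim–Wendy: 1; Halim–Chen: 1; Halim–Yael: 1; Kofi–Farah: 2/2; Kofi–Sara: 1; Kofi–Mei: 1; Kofi–Tomas: 1; Kofi–Ravi: 1 … (+21 more pairs).
All other pairs contribute 0.
Summing the contributions gives betweenness(Frank) = 32.

32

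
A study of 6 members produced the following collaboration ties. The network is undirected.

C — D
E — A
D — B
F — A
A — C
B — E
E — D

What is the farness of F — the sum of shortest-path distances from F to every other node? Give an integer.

Distances from F: A:1, B:3, C:2, D:3, E:2.
Sum = 1 + 3 + 2 + 3 + 2 = 11.

11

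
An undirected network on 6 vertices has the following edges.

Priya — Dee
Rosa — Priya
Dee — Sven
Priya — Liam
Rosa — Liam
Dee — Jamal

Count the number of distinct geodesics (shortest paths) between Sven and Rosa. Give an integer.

The shortest distance is 3, and the only length-3 path is Sven–Dee–Priya–Rosa. So there is exactly 1 shortest path.

1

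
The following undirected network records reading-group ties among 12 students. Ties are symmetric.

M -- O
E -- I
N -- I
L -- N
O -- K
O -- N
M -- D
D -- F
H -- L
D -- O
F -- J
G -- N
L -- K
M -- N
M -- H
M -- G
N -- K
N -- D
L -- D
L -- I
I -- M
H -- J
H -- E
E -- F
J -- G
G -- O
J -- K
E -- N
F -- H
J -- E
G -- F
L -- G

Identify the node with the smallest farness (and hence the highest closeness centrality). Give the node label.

Farness (sum of distances to all others) for each node — D:17, E:17, F:17, G:16, H:17, I:18, J:17, K:18, L:16, M:16, N:14, O:17.
The smallest farness is 14, for N, so N has the highest closeness.

N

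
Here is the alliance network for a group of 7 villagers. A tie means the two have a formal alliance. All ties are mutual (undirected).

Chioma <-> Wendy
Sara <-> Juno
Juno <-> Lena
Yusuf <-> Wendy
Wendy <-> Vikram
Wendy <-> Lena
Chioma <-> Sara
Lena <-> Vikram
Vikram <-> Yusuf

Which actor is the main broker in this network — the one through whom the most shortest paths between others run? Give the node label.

Unnormalized betweenness of each node: Chioma:5/2, Juno:3/2, Lena:7/2, Sara:1, Vikram:1, Wendy:11/2, Yusuf:0.
Wendy has the largest value, 11/2, making it the main broker — the node through which the most shortest paths run.

Wendy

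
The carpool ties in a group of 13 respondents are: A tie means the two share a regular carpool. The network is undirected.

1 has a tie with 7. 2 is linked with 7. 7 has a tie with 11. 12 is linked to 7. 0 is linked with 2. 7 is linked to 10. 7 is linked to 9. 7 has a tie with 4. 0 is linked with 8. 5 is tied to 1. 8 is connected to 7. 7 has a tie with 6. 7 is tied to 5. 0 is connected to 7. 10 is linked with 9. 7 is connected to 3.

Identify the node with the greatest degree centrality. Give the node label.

7

Degrees — 0:3, 1:2, 2:2, 3:1, 4:1, 5:2, 6:1, 7:12, 8:2, 9:2, 10:2, 11:1, 12:1.
The maximum is 12, attained only by 7.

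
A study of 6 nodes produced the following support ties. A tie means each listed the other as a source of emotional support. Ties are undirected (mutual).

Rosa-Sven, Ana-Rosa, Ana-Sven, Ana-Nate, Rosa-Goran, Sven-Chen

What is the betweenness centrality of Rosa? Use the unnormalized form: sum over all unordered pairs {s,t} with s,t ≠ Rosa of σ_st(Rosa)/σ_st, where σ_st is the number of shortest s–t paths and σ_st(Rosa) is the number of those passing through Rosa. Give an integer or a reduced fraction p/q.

Pairs whose geodesics pass through Rosa — Sven–Goran: 1; Nate–Goran: 1; Ana–Goran: 1; Goran–Chen: 1.
All other pairs contribute 0.
Summing the contributions gives betweenness(Rosa) = 4.

4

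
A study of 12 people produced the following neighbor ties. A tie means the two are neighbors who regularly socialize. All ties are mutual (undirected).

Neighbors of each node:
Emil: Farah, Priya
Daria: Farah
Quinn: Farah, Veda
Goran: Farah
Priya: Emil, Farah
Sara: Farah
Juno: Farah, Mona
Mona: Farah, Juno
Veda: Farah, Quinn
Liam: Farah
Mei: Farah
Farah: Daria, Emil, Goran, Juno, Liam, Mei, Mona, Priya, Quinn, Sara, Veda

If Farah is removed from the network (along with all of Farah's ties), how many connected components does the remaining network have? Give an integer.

Without Farah, the remaining ties split the others into: {Sara}; {Daria}; {Mei}; {Emil, Priya}; {Quinn, Veda}; {Juno, Mona}; {Goran}; {Liam}.
That's 8 separate components.

8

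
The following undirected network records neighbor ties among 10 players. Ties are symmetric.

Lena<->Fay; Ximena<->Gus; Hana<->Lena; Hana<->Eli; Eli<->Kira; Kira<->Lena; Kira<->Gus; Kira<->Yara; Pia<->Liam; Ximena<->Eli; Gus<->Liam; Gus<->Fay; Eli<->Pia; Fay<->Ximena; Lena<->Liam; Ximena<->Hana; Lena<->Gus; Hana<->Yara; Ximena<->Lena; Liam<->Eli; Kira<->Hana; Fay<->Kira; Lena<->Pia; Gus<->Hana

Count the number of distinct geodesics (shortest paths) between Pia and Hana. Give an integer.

2

The shortest distance is 2. The length-2 paths are: Pia–Lena–Hana; Pia–Eli–Hana.
That gives 2 distinct shortest paths.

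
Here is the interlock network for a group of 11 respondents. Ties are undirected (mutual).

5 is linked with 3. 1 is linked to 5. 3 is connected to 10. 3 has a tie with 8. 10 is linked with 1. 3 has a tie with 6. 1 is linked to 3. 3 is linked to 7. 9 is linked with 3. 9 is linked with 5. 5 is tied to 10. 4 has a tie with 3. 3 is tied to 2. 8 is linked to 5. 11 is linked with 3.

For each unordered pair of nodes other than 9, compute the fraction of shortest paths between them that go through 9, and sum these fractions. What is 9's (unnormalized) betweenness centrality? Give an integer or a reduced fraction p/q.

0

No shortest path between any pair of other nodes passes through 9.
Summing the contributions gives betweenness(9) = 0.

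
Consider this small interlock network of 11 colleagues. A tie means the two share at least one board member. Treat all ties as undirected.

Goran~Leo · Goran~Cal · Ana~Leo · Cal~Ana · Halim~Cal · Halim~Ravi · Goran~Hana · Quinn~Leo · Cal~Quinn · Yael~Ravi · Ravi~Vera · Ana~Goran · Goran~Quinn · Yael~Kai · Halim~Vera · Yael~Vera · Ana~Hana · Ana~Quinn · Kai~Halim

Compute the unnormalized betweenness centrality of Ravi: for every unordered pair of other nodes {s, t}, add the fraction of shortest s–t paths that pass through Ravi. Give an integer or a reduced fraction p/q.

7/3

Pairs whose geodesics pass through Ravi — Cal–Yael: 1/3; Quinn–Yael: 1/3; Hana–Yael: 2/6; Goran–Yael: 1/3; Ana–Yael: 1/3; Leo–Yael: 3/9; Yael–Halim: 1/3.
All other pairs contribute 0.
Summing the contributions gives betweenness(Ravi) = 7/3.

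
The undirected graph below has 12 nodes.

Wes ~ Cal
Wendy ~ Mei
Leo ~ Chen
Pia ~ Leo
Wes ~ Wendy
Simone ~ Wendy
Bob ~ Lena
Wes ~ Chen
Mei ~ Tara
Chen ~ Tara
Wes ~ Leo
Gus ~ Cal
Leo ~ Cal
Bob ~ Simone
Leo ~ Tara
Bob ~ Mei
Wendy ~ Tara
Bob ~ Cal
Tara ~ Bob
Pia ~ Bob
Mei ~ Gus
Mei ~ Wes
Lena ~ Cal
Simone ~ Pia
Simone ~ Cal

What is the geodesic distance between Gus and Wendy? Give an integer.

2

One shortest route is Gus – Mei – Wendy, which uses 2 edges, and Gus and Wendy are not directly tied, so nothing shorter exists. So d(Gus,Wendy) = 2.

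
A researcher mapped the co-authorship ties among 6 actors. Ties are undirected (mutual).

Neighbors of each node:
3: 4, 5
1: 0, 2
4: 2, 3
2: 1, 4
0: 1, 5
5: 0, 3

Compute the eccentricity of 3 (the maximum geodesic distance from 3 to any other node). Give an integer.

Distances from 3: 0:2, 1:3, 2:2, 4:1, 5:1.
The largest is 3 (to 1), so the eccentricity of 3 is 3.

3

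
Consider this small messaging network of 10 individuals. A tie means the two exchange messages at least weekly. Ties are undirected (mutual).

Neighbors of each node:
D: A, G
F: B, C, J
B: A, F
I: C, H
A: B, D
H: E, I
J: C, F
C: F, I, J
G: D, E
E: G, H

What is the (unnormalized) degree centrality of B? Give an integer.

2

B is directly tied to A and F. That is 2 neighbors, so the degree of B is 2.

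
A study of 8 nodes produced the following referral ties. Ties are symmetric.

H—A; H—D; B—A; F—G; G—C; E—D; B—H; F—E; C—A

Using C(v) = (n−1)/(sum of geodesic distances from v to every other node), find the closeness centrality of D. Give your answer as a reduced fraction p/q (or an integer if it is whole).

Distances from D: A:2, B:2, C:3, E:1, F:2, G:3, H:1. Sum = 14.
n = 8, so closeness = 7/14 = 1/2.

1/2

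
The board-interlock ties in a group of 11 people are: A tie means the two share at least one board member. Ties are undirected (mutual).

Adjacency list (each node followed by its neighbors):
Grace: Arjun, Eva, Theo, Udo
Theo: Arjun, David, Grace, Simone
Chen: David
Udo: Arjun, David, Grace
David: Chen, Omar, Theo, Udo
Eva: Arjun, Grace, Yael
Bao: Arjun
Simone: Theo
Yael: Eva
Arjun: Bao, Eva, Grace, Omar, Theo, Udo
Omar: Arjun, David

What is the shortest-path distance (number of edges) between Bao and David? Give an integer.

3

One shortest route is Bao – Arjun – Omar – David, which uses 3 edges, and at distance 2 from Bao we only reach {Eva, Grace, Omar, Theo, Udo}, which does not include David. So d(Bao,David) = 3.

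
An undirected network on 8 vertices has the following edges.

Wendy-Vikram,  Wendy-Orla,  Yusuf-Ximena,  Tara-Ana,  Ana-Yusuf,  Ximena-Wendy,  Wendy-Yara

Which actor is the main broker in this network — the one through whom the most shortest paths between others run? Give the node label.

Wendy

Unnormalized betweenness of each node: Ana:6, Orla:0, Tara:0, Vikram:0, Wendy:15, Ximena:12, Yara:0, Yusuf:10.
Wendy has the largest value, 15, making it the main broker — the node through which the most shortest paths run.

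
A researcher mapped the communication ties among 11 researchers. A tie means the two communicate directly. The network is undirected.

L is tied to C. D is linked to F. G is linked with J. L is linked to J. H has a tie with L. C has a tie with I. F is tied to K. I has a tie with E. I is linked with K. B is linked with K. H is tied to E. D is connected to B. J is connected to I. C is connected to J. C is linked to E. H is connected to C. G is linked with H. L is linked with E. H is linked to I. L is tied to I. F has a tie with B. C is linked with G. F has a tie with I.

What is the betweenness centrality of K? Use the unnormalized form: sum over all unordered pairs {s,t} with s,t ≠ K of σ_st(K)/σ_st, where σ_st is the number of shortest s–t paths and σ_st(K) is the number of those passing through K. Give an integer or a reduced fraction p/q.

Pairs whose geodesics pass through K — B–I: 1/2; B–C: 1/2; B–E: 1/2; B–L: 1/2; B–G: 3/6; B–H: 1/2; B–J: 1/2.
All other pairs contribute 0.
Summing the contributions gives betweenness(K) = 7/2.

7/2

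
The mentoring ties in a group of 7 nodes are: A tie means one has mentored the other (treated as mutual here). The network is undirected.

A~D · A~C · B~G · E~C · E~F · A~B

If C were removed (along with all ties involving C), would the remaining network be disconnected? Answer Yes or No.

Yes

Removing C leaves {A, B, D, and G} with no path to {E and F}, so the network splits into 2 components. C is a cut vertex.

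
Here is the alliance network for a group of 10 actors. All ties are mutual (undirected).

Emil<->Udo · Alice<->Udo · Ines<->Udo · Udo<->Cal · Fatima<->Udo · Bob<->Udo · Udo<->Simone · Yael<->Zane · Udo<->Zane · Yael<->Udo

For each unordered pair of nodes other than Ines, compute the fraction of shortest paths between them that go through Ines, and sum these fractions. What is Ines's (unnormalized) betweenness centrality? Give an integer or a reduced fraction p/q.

No shortest path between any pair of other nodes passes through Ines.
Summing the contributions gives betweenness(Ines) = 0.

0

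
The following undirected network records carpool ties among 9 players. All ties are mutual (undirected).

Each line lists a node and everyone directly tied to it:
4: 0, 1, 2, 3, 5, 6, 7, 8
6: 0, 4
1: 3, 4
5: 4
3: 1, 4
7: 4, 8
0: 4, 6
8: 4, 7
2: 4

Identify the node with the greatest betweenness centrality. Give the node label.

4

Unnormalized betweenness of each node: 0:0, 1:0, 2:0, 3:0, 4:25, 5:0, 6:0, 7:0, 8:0.
4 has the largest value, 25, making it the main broker — the node through which the most shortest paths run.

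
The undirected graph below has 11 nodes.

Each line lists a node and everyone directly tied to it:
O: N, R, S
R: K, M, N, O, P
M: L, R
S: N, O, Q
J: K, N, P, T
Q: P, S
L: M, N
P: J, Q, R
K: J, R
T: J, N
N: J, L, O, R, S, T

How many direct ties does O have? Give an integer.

O is directly tied to N, R, and S. That is 3 neighbors, so the degree of O is 3.

3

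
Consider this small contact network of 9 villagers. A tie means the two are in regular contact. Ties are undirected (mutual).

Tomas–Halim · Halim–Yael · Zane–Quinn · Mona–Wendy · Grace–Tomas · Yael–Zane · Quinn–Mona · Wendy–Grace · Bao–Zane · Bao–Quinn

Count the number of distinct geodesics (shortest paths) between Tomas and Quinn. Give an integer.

The shortest distance is 4. The length-4 paths are: Tomas–Grace–Wendy–Mona–Quinn; Tomas–Halim–Yael–Zane–Quinn.
That gives 2 distinct shortest paths.

2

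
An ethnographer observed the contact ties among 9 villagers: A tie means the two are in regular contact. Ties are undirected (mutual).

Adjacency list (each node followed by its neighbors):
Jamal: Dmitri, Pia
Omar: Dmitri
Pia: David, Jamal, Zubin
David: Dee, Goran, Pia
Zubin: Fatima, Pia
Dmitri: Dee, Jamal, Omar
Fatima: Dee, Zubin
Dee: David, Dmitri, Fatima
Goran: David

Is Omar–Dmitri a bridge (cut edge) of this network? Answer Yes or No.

Without the Omar–Dmitri edge there is no alternate route between Omar and Dmitri, so the network disconnects. It is a bridge.

Yes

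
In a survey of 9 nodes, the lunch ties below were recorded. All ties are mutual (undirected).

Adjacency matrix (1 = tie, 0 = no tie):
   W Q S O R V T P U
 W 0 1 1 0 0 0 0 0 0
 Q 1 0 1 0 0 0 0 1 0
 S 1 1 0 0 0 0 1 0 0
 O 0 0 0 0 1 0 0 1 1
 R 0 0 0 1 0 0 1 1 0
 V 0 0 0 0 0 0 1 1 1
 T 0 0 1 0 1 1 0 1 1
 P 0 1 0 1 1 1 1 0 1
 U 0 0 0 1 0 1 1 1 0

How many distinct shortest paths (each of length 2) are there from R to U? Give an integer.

3

The shortest distance is 2. The length-2 paths are: R–O–U; R–T–U; R–P–U.
That gives 3 distinct shortest paths.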